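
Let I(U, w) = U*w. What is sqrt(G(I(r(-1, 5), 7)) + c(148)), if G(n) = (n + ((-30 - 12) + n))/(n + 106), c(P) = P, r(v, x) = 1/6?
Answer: sqrt(61037418)/643 ≈ 12.150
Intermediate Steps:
r(v, x) = 1/6
G(n) = (-42 + 2*n)/(106 + n) (G(n) = (n + (-42 + n))/(106 + n) = (-42 + 2*n)/(106 + n))
sqrt(G(I(r(-1, 5), 7)) + c(148)) = sqrt(2*(-21 + (1/6)*7)/(106 + (1/6)*7) + 148) = sqrt(2*(-21 + 7/6)/(106 + 7/6) + 148) = sqrt(2*(-119/6)/(643/6) + 148) = sqrt(2*(6/643)*(-119/6) + 148) = sqrt(-238/643 + 148) = sqrt(94926/643) = sqrt(61037418)/643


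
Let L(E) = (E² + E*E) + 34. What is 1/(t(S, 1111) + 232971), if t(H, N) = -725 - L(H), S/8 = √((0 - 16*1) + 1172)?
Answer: 1/84244 ≈ 1.1870e-5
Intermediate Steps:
L(E) = 34 + 2*E² (L(E) = (E² + E²) + 34 = 2*E² + 34 = 34 + 2*E²)
S = 272 (S = 8*√((0 - 16*1) + 1172) = 8*√((0 - 16) + 1172) = 8*√(-16 + 1172) = 8*√1156 = 8*34 = 272)
t(H, N) = -759 - 2*H² (t(H, N) = -725 - (34 + 2*H²) = -725 + (-34 - 2*H²) = -759 - 2*H²)
1/(t(S, 1111) + 232971) = 1/((-759 - 2*272²) + 232971) = 1/((-759 - 2*73984) + 232971) = 1/((-759 - 147968) + 232971) = 1/(-148727 + 232971) = 1/84244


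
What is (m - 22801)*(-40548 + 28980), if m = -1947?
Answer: 286284864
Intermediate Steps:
(m - 22801)*(-40548 + 28980) = (-1947 - 22801)*(-40548 + 28980) = -24748*(-11568) = 286284864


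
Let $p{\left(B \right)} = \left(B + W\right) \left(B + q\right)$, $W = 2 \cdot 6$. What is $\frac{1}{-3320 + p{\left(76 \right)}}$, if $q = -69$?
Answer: $- \frac{1}{2704} \approx -0.00036982$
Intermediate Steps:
$W = 12$
$p{\left(B \right)} = \left(-69 + B\right) \left(12 + B\right)$ ($p{\left(B \right)} = \left(B + 12\right) \left(B - 69\right) = \left(12 + B\right) \left(-69 + B\right) = \left(-69 + B\right) \left(12 + B\right)$)
$\frac{1}{-3320 + p{\left(76 \right)}} = \frac{1}{-3320 - \left(5160 - 5776\right)} = \frac{1}{-3320 - -616} = \frac{1}{-3320 + 616} = \frac{1}{-2704} = - \frac{1}{2704}$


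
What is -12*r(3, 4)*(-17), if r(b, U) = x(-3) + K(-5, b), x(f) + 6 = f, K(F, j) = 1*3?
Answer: -1224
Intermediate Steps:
K(F, j) = 3
x(f) = -6 + f
r(b, U) = -6 (r(b, U) = (-6 - 3) + 3 = -9 + 3 = -6)
-12*r(3, 4)*(-17) = -12*(-6)*(-17) = 72*(-17) = -1224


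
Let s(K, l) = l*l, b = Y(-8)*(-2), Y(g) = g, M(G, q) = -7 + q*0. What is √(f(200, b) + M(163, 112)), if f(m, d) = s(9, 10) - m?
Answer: I*√107 ≈ 10.344*I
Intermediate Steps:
M(G, q) = -7 (M(G, q) = -7 + 0 = -7)
b = 16 (b = -8*(-2) = 16)
s(K, l) = l²
f(m, d) = 100 - m (f(m, d) = 10² - m = 100 - m)
√(f(200, b) + M(163, 112)) = √((100 - 1*200) - 7) = √((100 - 200) - 7) = √(-100 - 7) = √(-107) = I*√107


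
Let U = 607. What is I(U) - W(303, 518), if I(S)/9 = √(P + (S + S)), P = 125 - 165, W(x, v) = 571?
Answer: -571 + 9*√1174 ≈ -262.63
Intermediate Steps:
P = -40
I(S) = 9*√(-40 + 2*S) (I(S) = 9*√(-40 + (S + S)) = 9*√(-40 + 2*S))
I(U) - W(303, 518) = 9*√(-40 + 2*607) - 1*571 = 9*√(-40 + 1214) - 571 = 9*√1174 - 571 = -571 + 9*√1174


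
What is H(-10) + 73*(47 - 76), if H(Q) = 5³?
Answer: -1992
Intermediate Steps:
H(Q) = 125
H(-10) + 73*(47 - 76) = 125 + 73*(47 - 76) = 125 + 73*(-29) = 125 - 2117 = -1992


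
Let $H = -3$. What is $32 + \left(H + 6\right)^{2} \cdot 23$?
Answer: $239$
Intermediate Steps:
$32 + \left(H + 6\right)^{2} \cdot 23 = 32 + \left(-3 + 6\right)^{2} \cdot 23 = 32 + 3^{2} \cdot 23 = 32 + 9 \cdot 23 = 32 + 207 = 239$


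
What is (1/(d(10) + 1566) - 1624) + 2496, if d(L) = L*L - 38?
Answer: 1419617/1628 ≈ 872.00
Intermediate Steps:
d(L) = -38 + L² (d(L) = L² - 38 = -38 + L²)
(1/(d(10) + 1566) - 1624) + 2496 = (1/((-38 + 10²) + 1566) - 1624) + 2496 = (1/((-38 + 100) + 1566) - 1624) + 2496 = (1/(62 + 1566) - 1624) + 2496 = (1/1628 - 1624) + 2496 = -2643871/1628 + 2496 = 1419617/1628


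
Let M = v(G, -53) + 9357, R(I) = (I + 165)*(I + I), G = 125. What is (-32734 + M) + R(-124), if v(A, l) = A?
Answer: -33420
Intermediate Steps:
R(I) = 2*I*(165 + I) (R(I) = (165 + I)*(2*I) = 2*I*(165 + I))
M = 9482 (M = 125 + 9357 = 9482)
(-32734 + M) + R(-124) = (-32734 + 9482) + 2*(-124)*(165 - 124) = -23252 + 2*(-124)*41 = -23252 - 10168 = -33420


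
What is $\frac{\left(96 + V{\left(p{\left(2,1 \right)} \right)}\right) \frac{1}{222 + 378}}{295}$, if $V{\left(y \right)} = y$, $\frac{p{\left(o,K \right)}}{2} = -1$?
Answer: $\frac{47}{88500} \approx 0.00053107$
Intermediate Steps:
$p{\left(o,K \right)} = -2$ ($p{\left(o,K \right)} = 2 \left(-1\right) = -2$)
$\frac{\left(96 + V{\left(p{\left(2,1 \right)} \right)}\right) \frac{1}{222 + 378}}{295} = \frac{\left(96 - 2\right) \frac{1}{222 + 378}}{295} = \frac{94}{600} \cdot \frac{1}{295} = 94 \cdot \frac{1}{600} \cdot \frac{1}{295} = \frac{47}{300} \cdot \frac{1}{295} = \frac{47}{88500}$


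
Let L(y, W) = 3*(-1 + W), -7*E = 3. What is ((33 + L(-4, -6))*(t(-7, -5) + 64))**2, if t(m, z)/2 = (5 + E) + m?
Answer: 24681024/49 ≈ 5.0369e+5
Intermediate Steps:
E = -3/7 (E = -1/7*3 = -3/7 ≈ -0.42857)
L(y, W) = -3 + 3*W
t(m, z) = 64/7 + 2*m (t(m, z) = 2*((5 - 3/7) + m) = 2*(32/7 + m) = 64/7 + 2*m)
((33 + L(-4, -6))*(t(-7, -5) + 64))**2 = ((33 + (-3 + 3*(-6)))*((64/7 + 2*(-7)) + 64))**2 = ((33 + (-3 - 18))*((64/7 - 14) + 64))**2 = ((33 - 21)*(-34/7 + 64))**2 = (12*(414/7))**2 = (4968/7)**2 = 24681024/49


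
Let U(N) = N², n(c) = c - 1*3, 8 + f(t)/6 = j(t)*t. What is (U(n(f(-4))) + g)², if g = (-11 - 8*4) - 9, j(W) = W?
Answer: 3892729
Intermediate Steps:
g = -52 (g = (-11 - 32) - 9 = -43 - 9 = -52)
f(t) = -48 + 6*t² (f(t) = -48 + 6*(t*t) = -48 + 6*t²)
n(c) = -3 + c (n(c) = c - 3 = -3 + c)
(U(n(f(-4))) + g)² = ((-3 + (-48 + 6*(-4)²))² - 52)² = ((-3 + (-48 + 6*16))² - 52)² = ((-3 + (-48 + 96))² - 52)² = ((-3 + 48)² - 52)² = (45² - 52)² = (2025 - 52)² = 1973² = 3892729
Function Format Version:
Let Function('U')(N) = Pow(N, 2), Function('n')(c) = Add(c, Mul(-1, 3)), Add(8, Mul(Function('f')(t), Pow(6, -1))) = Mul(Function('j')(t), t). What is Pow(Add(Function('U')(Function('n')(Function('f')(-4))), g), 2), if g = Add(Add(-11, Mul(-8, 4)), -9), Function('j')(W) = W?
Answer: 3892729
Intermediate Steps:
g = -52 (g = Add(Add(-11, -32), -9) = Add(-43, -9) = -52)
Function('f')(t) = Add(-48, Mul(6, Pow(t, 2))) (Function('f')(t) = Add(-48, Mul(6, Mul(t, t))) = Add(-48, Mul(6, Pow(t, 2))))
Function('n')(c) = Add(-3, c) (Function('n')(c) = Add(c, -3) = Add(-3, c))
Pow(Add(Function('U')(Function('n')(Function('f')(-4))), g), 2) = Pow(Add(Pow(Add(-3, Add(-48, Mul(6, Pow(-4, 2)))), 2), -52), 2) = Pow(Add(Pow(Add(-3, Add(-48, Mul(6, 16))), 2), -52), 2) = Pow(Add(Pow(Add(-3, Add(-48, 96)), 2), -52), 2) = Pow(Add(Pow(Add(-3, 48), 2), -52), 2) = Pow(Add(Pow(45, 2), -52), 2) = Pow(Add(2025, -52), 2) = Pow(1973, 2) = 3892729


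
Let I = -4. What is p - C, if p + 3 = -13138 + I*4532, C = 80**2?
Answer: -37669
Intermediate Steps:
C = 6400
p = -31269 (p = -3 + (-13138 - 4*4532) = -3 + (-13138 - 18128) = -3 - 31266 = -31269)
p - C = -31269 - 1*6400 = -31269 - 6400 = -37669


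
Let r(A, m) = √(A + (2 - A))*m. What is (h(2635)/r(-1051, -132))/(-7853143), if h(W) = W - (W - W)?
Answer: 2635*√2/2073229752 ≈ 1.7974e-6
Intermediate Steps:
r(A, m) = m*√2 (r(A, m) = √2*m = m*√2)
h(W) = W (h(W) = W - 1*0 = W + 0 = W)
(h(2635)/r(-1051, -132))/(-7853143) = (2635/((-132*√2)))/(-7853143) = (2635*(-√2/264))*(-1/7853143) = -2635*√2/264*(-1/7853143) = 2635*√2/2073229752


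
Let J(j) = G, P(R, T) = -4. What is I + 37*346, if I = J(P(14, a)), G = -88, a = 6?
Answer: 12714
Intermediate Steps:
J(j) = -88
I = -88
I + 37*346 = -88 + 37*346 = -88 + 12802 = 12714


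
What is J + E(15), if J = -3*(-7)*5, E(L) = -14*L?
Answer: -105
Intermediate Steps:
J = 105 (J = 21*5 = 105)
J + E(15) = 105 - 14*15 = 105 - 210 = -105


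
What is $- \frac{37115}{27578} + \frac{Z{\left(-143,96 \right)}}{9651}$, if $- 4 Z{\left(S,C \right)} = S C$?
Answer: $- \frac{87849723}{88718426} \approx -0.99021$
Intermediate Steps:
$Z{\left(S,C \right)} = - \frac{C S}{4}$ ($Z{\left(S,C \right)} = - \frac{S C}{4} = - \frac{C S}{4}$)
$- \frac{37115}{27578} + \frac{Z{\left(-143,96 \right)}}{9651} = - \frac{37115}{27578} + \frac{\left(- \frac{1}{4}\right) 96 \left(-143\right)}{9651} = \left(-37115\right) \frac{1}{27578} + 3432 \cdot \frac{1}{9651} = - \frac{37115}{27578} + \frac{1144}{3217} = - \frac{87849723}{88718426}$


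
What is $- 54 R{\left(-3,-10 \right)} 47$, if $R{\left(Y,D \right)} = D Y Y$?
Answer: $228420$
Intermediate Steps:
$R{\left(Y,D \right)} = D Y^{2}$
$- 54 R{\left(-3,-10 \right)} 47 = - 54 \left(- 10 \left(-3\right)^{2}\right) 47 = - 54 \left(\left(-10\right) 9\right) 47 = \left(-54\right) \left(-90\right) 47 = 4860 \cdot 47 = 228420$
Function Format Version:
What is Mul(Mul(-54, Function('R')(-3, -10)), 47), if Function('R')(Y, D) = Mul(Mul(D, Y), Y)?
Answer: 228420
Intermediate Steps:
Function('R')(Y, D) = Mul(D, Pow(Y, 2))
Mul(Mul(-54, Function('R')(-3, -10)), 47) = Mul(Mul(-54, Mul(-10, Pow(-3, 2))), 47) = Mul(Mul(-54, Mul(-10, 9)), 47) = Mul(Mul(-54, -90), 47) = Mul(4860, 47) = 228420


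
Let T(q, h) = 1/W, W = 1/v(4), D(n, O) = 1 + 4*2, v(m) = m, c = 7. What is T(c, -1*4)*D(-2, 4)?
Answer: 36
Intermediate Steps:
D(n, O) = 9 (D(n, O) = 1 + 8 = 9)
W = ¼ (W = 1/4 = ¼ ≈ 0.25000)
T(q, h) = 4 (T(q, h) = 1/(¼) = 4)
T(c, -1*4)*D(-2, 4) = 4*9 = 36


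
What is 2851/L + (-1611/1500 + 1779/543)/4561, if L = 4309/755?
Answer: 888491423899127/1778628084500 ≈ 499.54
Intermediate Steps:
L = 4309/755 (L = 4309*(1/755) = 4309/755 ≈ 5.7073)
2851/L + (-1611/1500 + 1779/543)/4561 = 2851/(4309/755) + (-1611/1500 + 1779/543)/4561 = 2851*(755/4309) + (-1611*1/1500 + 1779*(1/543))*(1/4561) = 2152505/4309 + (-537/500 + 593/181)*(1/4561) = 2152505/4309 + (199303/90500)*(1/4561) = 2152505/4309 + 199303/412770500 = 888491423899127/1778628084500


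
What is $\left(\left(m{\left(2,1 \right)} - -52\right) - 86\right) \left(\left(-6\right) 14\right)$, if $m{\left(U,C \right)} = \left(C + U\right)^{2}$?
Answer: $2100$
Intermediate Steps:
$\left(\left(m{\left(2,1 \right)} - -52\right) - 86\right) \left(\left(-6\right) 14\right) = \left(\left(\left(1 + 2\right)^{2} - -52\right) - 86\right) \left(\left(-6\right) 14\right) = \left(\left(3^{2} + 52\right) - 86\right) \left(-84\right) = \left(\left(9 + 52\right) - 86\right) \left(-84\right) = \left(61 - 86\right) \left(-84\right) = \left(-25\right) \left(-84\right) = 2100$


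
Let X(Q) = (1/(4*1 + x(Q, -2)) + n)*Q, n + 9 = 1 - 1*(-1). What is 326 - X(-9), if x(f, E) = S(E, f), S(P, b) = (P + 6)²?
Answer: 5269/20 ≈ 263.45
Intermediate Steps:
S(P, b) = (6 + P)²
x(f, E) = (6 + E)²
n = -7 (n = -9 + (1 - 1*(-1)) = -9 + (1 + 1) = -9 + 2 = -7)
X(Q) = -139*Q/20 (X(Q) = (1/(4*1 + (6 - 2)²) - 7)*Q = (1/(4 + 4²) - 7)*Q = (1/(4 + 16) - 7)*Q = (1/20 - 7)*Q = -139*Q/20)
326 - X(-9) = 326 - (-139)*(-9)/20 = 326 - 1*1251/20 = 326 - 1251/20 = 5269/20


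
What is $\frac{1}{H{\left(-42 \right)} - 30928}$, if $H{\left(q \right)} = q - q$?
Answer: $- \frac{1}{30928} \approx -3.2333 \cdot 10^{-5}$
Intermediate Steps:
$H{\left(q \right)} = 0$
$\frac{1}{H{\left(-42 \right)} - 30928} = \frac{1}{0 - 30928} = \frac{1}{-30928} = - \frac{1}{30928}$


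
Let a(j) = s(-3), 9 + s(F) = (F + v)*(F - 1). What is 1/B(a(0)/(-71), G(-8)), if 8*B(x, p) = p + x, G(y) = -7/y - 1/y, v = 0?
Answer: 142/17 ≈ 8.3529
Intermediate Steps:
s(F) = -9 + F*(-1 + F) (s(F) = -9 + (F + 0)*(F - 1) = -9 + F*(-1 + F))
G(y) = -8/y
a(j) = 3 (a(j) = -9 + (-3)² - 1*(-3) = -9 + 9 + 3 = 3)
B(x, p) = p/8 + x/8 (B(x, p) = (p + x)/8 = p/8 + x/8)
1/B(a(0)/(-71), G(-8)) = 1/((-8/(-8))/8 + (3/(-71))/8) = 1/((-8*(-⅛))/8 + (3*(-1/71))/8) = 1/((⅛)*1 + (⅛)*(-3/71)) = 1/(⅛ - 3/568) = 1/(17/142) = 142/17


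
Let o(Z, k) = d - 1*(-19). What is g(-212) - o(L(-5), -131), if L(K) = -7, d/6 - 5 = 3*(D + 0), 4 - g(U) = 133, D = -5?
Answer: -88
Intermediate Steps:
g(U) = -129 (g(U) = 4 - 1*133 = 4 - 133 = -129)
d = -60 (d = 30 + 6*(3*(-5 + 0)) = 30 + 6*(3*(-5)) = 30 + 6*(-15) = 30 - 90 = -60)
o(Z, k) = -41 (o(Z, k) = -60 - 1*(-19) = -60 + 19 = -41)
g(-212) - o(L(-5), -131) = -129 - 1*(-41) = -129 + 41 = -88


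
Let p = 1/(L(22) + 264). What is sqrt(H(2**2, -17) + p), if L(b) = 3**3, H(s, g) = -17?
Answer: I*sqrt(1439286)/291 ≈ 4.1227*I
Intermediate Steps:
L(b) = 27
p = 1/291 (p = 1/(27 + 264) = 1/291 ≈ 0.0034364)
sqrt(H(2**2, -17) + p) = sqrt(-17 + 1/291) = sqrt(-4946/291) = I*sqrt(1439286)/291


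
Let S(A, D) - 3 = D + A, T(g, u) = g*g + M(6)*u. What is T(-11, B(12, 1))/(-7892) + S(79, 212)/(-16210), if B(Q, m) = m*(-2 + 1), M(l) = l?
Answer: -2092199/63964660 ≈ -0.032709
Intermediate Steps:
B(Q, m) = -m (B(Q, m) = m*(-1) = -m)
T(g, u) = g² + 6*u (T(g, u) = g*g + 6*u = g² + 6*u)
S(A, D) = 3 + A + D (S(A, D) = 3 + (D + A) = 3 + (A + D) = 3 + A + D)
T(-11, B(12, 1))/(-7892) + S(79, 212)/(-16210) = ((-11)² + 6*(-1*1))/(-7892) + (3 + 79 + 212)/(-16210) = (121 + 6*(-1))*(-1/7892) + 294*(-1/16210) = (121 - 6)*(-1/7892) - 147/8105 = 115*(-1/7892) - 147/8105 = -115/7892 - 147/8105 = -2092199/63964660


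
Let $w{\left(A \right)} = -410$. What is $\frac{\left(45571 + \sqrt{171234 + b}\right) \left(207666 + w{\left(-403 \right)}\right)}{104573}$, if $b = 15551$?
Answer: $\frac{1349266168}{14939} + \frac{29608 \sqrt{186785}}{14939} \approx 91175.0$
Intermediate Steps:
$\frac{\left(45571 + \sqrt{171234 + b}\right) \left(207666 + w{\left(-403 \right)}\right)}{104573} = \frac{\left(45571 + \sqrt{171234 + 15551}\right) \left(207666 - 410\right)}{104573} = \left(45571 + \sqrt{186785}\right) 207256 \cdot \frac{1}{104573} = \left(9444863176 + 207256 \sqrt{186785}\right) \frac{1}{104573} = \frac{1349266168}{14939} + \frac{29608 \sqrt{186785}}{14939}$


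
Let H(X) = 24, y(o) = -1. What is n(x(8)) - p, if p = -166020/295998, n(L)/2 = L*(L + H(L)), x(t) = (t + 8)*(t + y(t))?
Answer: 1502908182/49333 ≈ 30465.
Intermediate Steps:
x(t) = (-1 + t)*(8 + t) (x(t) = (t + 8)*(t - 1) = (8 + t)*(-1 + t) = (-1 + t)*(8 + t))
n(L) = 2*L*(24 + L) (n(L) = 2*(L*(L + 24)) = 2*(L*(24 + L)) = 2*L*(24 + L))
p = -27670/49333 (p = -166020*1/295998 = -27670/49333 ≈ -0.56088)
n(x(8)) - p = 2*(-8 + 8**2 + 7*8)*(24 + (-8 + 8**2 + 7*8)) - 1*(-27670/49333) = 2*(-8 + 64 + 56)*(24 + (-8 + 64 + 56)) + 27670/49333 = 2*112*(24 + 112) + 27670/49333 = 2*112*136 + 27670/49333 = 30464 + 27670/49333 = 1502908182/49333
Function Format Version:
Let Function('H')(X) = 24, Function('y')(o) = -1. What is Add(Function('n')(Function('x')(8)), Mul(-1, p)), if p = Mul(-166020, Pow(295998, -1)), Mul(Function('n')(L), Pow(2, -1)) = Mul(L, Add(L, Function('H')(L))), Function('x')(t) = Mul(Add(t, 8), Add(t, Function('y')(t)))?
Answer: Rational(1502908182, 49333) ≈ 30465.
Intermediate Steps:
Function('x')(t) = Mul(Add(-1, t), Add(8, t)) (Function('x')(t) = Mul(Add(t, 8), Add(t, -1)) = Mul(Add(8, t), Add(-1, t)) = Mul(Add(-1, t), Add(8, t)))
Function('n')(L) = Mul(2, L, Add(24, L)) (Function('n')(L) = Mul(2, Mul(L, Add(L, 24))) = Mul(2, Mul(L, Add(24, L))) = Mul(2, L, Add(24, L)))
p = Rational(-27670, 49333) (p = Mul(-166020, Rational(1, 295998)) = Rational(-27670, 49333) ≈ -0.56088)
Add(Function('n')(Function('x')(8)), Mul(-1, p)) = Add(Mul(2, Add(-8, Pow(8, 2), Mul(7, 8)), Add(24, Add(-8, Pow(8, 2), Mul(7, 8)))), Mul(-1, Rational(-27670, 49333))) = Add(Mul(2, Add(-8, 64, 56), Add(24, Add(-8, 64, 56))), Rational(27670, 49333)) = Add(Mul(2, 112, Add(24, 112)), Rational(27670, 49333)) = Add(Mul(2, 112, 136), Rational(27670, 49333)) = Add(30464, Rational(27670, 49333)) = Rational(1502908182, 49333)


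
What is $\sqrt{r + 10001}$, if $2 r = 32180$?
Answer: $3 \sqrt{2899} \approx 161.53$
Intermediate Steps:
$r = 16090$ ($r = \frac{1}{2} \cdot 32180 = 16090$)
$\sqrt{r + 10001} = \sqrt{16090 + 10001} = \sqrt{26091} = 3 \sqrt{2899}$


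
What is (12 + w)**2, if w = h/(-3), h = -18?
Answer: 324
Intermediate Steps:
w = 6 (w = -18/(-3) = -18*(-1/3) = 6)
(12 + w)**2 = (12 + 6)**2 = 18**2 = 324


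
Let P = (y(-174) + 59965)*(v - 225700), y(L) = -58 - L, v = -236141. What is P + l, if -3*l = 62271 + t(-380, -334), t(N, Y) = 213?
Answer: -27747889949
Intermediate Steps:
P = -27747869121 (P = ((-58 - 1*(-174)) + 59965)*(-236141 - 225700) = ((-58 + 174) + 59965)*(-461841) = (116 + 59965)*(-461841) = 60081*(-461841) = -27747869121)
l = -20828 (l = -(62271 + 213)/3 = -⅓*62484 = -20828)
P + l = -27747869121 - 20828 = -27747889949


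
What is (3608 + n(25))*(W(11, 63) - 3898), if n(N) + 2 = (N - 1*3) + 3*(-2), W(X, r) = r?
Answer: -13890370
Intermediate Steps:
n(N) = -11 + N (n(N) = -2 + ((N - 1*3) + 3*(-2)) = -2 + ((N - 3) - 6) = -2 + ((-3 + N) - 6) = -2 + (-9 + N) = -11 + N)
(3608 + n(25))*(W(11, 63) - 3898) = (3608 + (-11 + 25))*(63 - 3898) = (3608 + 14)*(-3835) = 3622*(-3835) = -13890370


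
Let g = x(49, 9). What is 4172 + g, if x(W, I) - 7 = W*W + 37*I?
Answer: 6913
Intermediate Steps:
x(W, I) = 7 + W² + 37*I (x(W, I) = 7 + (W*W + 37*I) = 7 + (W² + 37*I) = 7 + W² + 37*I)
g = 2741 (g = 7 + 49² + 37*9 = 7 + 2401 + 333 = 2741)
4172 + g = 4172 + 2741 = 6913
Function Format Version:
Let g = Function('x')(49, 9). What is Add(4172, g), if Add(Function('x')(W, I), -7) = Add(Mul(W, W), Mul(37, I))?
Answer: 6913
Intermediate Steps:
Function('x')(W, I) = Add(7, Pow(W, 2), Mul(37, I)) (Function('x')(W, I) = Add(7, Add(Mul(W, W), Mul(37, I))) = Add(7, Add(Pow(W, 2), Mul(37, I))) = Add(7, Pow(W, 2), Mul(37, I)))
g = 2741 (g = Add(7, Pow(49, 2), Mul(37, 9)) = Add(7, 2401, 333) = 2741)
Add(4172, g) = Add(4172, 2741) = 6913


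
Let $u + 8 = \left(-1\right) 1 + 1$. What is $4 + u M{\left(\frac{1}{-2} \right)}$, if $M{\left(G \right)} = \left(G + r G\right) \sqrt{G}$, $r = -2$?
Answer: $4 - 2 i \sqrt{2} \approx 4.0 - 2.8284 i$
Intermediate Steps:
$u = -8$ ($u = -8 + \left(\left(-1\right) 1 + 1\right) = -8 + \left(-1 + 1\right) = -8 + 0 = -8$)
$M{\left(G \right)} = - G^{\frac{3}{2}}$ ($M{\left(G \right)} = \left(G - 2 G\right) \sqrt{G} = - G \sqrt{G} = - G^{\frac{3}{2}}$)
$4 + u M{\left(\frac{1}{-2} \right)} = 4 - 8 \left(- \left(\frac{1}{-2}\right)^{\frac{3}{2}}\right) = 4 - 8 \left(- \left(- \frac{1}{2}\right)^{\frac{3}{2}}\right) = 4 - 8 \left(- \frac{\left(-1\right) i \sqrt{2}}{4}\right) = 4 - 8 \frac{i \sqrt{2}}{4} = 4 - 2 i \sqrt{2}$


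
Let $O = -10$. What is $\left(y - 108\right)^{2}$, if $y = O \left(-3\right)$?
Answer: $6084$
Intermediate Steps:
$y = 30$ ($y = \left(-10\right) \left(-3\right) = 30$)
$\left(y - 108\right)^{2} = \left(30 - 108\right)^{2} = \left(-78\right)^{2} = 6084$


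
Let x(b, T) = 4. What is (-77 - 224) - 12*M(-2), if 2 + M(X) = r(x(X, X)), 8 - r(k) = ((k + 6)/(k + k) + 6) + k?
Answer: -238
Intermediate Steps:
r(k) = 2 - k - (6 + k)/(2*k) (r(k) = 8 - (((k + 6)/(k + k) + 6) + k) = 8 - (((6 + k)/((2*k)) + 6) + k) = 8 - (((6 + k)*(1/(2*k)) + 6) + k) = 8 - (((6 + k)/(2*k) + 6) + k) = 8 - ((6 + (6 + k)/(2*k)) + k) = 8 - (6 + k + (6 + k)/(2*k)) = 8 + (-6 - k - (6 + k)/(2*k)) = 2 - k - (6 + k)/(2*k))
M(X) = -21/4 (M(X) = -2 + (3/2 - 1*4 - 3/4) = -2 + (3/2 - 4 - 3*¼) = -2 + (3/2 - 4 - ¾) = -2 - 13/4 = -21/4)
(-77 - 224) - 12*M(-2) = (-77 - 224) - 12*(-21/4) = -301 + 63 = -238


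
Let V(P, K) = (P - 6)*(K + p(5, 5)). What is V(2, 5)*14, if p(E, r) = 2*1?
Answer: -392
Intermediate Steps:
p(E, r) = 2
V(P, K) = (-6 + P)*(2 + K) (V(P, K) = (P - 6)*(K + 2) = (-6 + P)*(2 + K))
V(2, 5)*14 = (-12 - 6*5 + 2*2 + 5*2)*14 = (-12 - 30 + 4 + 10)*14 = -28*14 = -392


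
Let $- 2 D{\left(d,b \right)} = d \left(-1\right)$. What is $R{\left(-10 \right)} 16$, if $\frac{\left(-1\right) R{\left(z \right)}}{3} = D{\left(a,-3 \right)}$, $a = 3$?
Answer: $-72$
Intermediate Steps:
$D{\left(d,b \right)} = \frac{d}{2}$ ($D{\left(d,b \right)} = - \frac{d \left(-1\right)}{2} = - \frac{\left(-1\right) d}{2} = \frac{d}{2}$)
$R{\left(z \right)} = - \frac{9}{2}$ ($R{\left(z \right)} = - 3 \cdot \frac{1}{2} \cdot 3 = \left(-3\right) \frac{3}{2} = - \frac{9}{2}$)
$R{\left(-10 \right)} 16 = \left(- \frac{9}{2}\right) 16 = -72$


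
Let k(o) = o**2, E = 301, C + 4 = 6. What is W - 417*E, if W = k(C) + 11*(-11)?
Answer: -125634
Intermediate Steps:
C = 2 (C = -4 + 6 = 2)
W = -117 (W = 2**2 + 11*(-11) = 4 - 121 = -117)
W - 417*E = -117 - 417*301 = -117 - 125517 = -125634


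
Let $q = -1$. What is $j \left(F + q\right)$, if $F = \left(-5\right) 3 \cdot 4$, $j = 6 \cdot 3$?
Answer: $-1098$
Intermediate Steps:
$j = 18$
$F = -60$ ($F = \left(-15\right) 4 = -60$)
$j \left(F + q\right) = 18 \left(-60 - 1\right) = 18 \left(-61\right) = -1098$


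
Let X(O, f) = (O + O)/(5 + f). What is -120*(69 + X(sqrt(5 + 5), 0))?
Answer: -8280 - 48*sqrt(10) ≈ -8431.8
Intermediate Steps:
X(O, f) = 2*O/(5 + f) (X(O, f) = (2*O)/(5 + f) = 2*O/(5 + f))
-120*(69 + X(sqrt(5 + 5), 0)) = -120*(69 + 2*sqrt(5 + 5)/(5 + 0)) = -120*(69 + 2*sqrt(10)/5) = -8280 - 48*sqrt(10)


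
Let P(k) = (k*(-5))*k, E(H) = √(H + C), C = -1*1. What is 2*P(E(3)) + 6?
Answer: -14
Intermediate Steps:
C = -1
E(H) = √(-1 + H) (E(H) = √(H - 1) = √(-1 + H))
P(k) = -5*k² (P(k) = (-5*k)*k = -5*k²)
2*P(E(3)) + 6 = 2*(-5*(√(-1 + 3))²) + 6 = 2*(-5*(√2)²) + 6 = 2*(-5*2) + 6 = 2*(-10) + 6 = -20 + 6 = -14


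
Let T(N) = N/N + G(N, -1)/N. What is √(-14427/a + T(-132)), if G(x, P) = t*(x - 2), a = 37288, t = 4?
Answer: √1769158664130/615252 ≈ 2.1619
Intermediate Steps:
G(x, P) = -8 + 4*x (G(x, P) = 4*(x - 2) = 4*(-2 + x) = -8 + 4*x)
T(N) = 1 + (-8 + 4*N)/N (T(N) = N/N + (-8 + 4*N)/N = 1 + (-8 + 4*N)/N)
√(-14427/a + T(-132)) = √(-14427/37288 + (5 - 8/(-132))) = √(-14427*1/37288 + (5 - 8*(-1/132))) = √(-14427/37288 + (5 + 2/33)) = √(-14427/37288 + 167/33) = √(5751005/1230504) = √1769158664130/615252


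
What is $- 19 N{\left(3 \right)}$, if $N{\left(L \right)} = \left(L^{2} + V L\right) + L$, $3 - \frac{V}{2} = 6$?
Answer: $114$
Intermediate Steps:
$V = -6$ ($V = 6 - 12 = -6$)
$N{\left(L \right)} = L^{2} - 5 L$ ($N{\left(L \right)} = \left(L^{2} - 6 L\right) + L = L^{2} - 5 L$)
$- 19 N{\left(3 \right)} = - 19 \cdot 3 \left(-5 + 3\right) = - 19 \cdot 3 \left(-2\right) = \left(-19\right) \left(-6\right) = 114$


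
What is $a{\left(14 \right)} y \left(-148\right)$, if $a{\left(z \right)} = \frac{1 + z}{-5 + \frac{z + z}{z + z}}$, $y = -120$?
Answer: $-66600$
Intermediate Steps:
$a{\left(z \right)} = - \frac{1}{4} - \frac{z}{4}$ ($a{\left(z \right)} = \frac{1 + z}{-5 + \frac{2 z}{2 z}} = \frac{1 + z}{-5 + 2 z \frac{1}{2 z}} = \frac{1 + z}{-5 + 1} = \frac{1 + z}{-4} = \left(1 + z\right) \left(- \frac{1}{4}\right) = - \frac{1}{4} - \frac{z}{4}$)
$a{\left(14 \right)} y \left(-148\right) = \left(- \frac{1}{4} - \frac{7}{2}\right) \left(-120\right) \left(-148\right) = \left(- \frac{15}{4}\right) \left(-120\right) \left(-148\right) = 450 \left(-148\right) = -66600$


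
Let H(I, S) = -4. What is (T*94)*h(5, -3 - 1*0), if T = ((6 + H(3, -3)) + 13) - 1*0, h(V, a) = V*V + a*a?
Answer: 47940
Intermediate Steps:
h(V, a) = V² + a²
T = 15 (T = ((6 - 4) + 13) - 1*0 = (2 + 13) + 0 = 15 + 0 = 15)
(T*94)*h(5, -3 - 1*0) = (15*94)*(5² + (-3 - 1*0)²) = 1410*(25 + (-3 + 0)²) = 1410*(25 + (-3)²) = 1410*(25 + 9) = 1410*34 = 47940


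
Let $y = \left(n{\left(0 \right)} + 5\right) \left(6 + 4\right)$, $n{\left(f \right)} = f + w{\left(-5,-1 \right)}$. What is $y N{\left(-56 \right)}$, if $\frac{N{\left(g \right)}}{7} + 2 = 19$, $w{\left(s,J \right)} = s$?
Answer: $0$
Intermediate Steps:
$n{\left(f \right)} = -5 + f$ ($n{\left(f \right)} = f - 5 = -5 + f$)
$y = 0$ ($y = \left(\left(-5 + 0\right) + 5\right) \left(6 + 4\right) = \left(-5 + 5\right) 10 = 0 \cdot 10 = 0$)
$N{\left(g \right)} = 119$ ($N{\left(g \right)} = -14 + 7 \cdot 19 = -14 + 133 = 119$)
$y N{\left(-56 \right)} = 0 \cdot 119 = 0$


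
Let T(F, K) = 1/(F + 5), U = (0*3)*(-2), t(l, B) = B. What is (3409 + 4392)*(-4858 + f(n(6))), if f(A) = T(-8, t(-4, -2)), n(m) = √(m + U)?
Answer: -113699575/3 ≈ -3.7900e+7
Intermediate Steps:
U = 0 (U = 0*(-2) = 0)
T(F, K) = 1/(5 + F)
n(m) = √m (n(m) = √(m + 0) = √m)
f(A) = -⅓ (f(A) = 1/(5 - 8) = 1/(-3) = -⅓)
(3409 + 4392)*(-4858 + f(n(6))) = (3409 + 4392)*(-4858 - ⅓) = 7801*(-14575/3) = -113699575/3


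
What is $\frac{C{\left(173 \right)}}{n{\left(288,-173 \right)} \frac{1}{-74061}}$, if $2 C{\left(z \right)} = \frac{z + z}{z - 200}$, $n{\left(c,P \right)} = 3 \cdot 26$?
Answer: $\frac{36503}{6} \approx 6083.8$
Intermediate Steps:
$n{\left(c,P \right)} = 78$
$C{\left(z \right)} = \frac{z}{-200 + z}$ ($C{\left(z \right)} = \frac{\left(z + z\right) \frac{1}{z - 200}}{2} = \frac{2 z \frac{1}{-200 + z}}{2} = \frac{z}{-200 + z}$)
$\frac{C{\left(173 \right)}}{n{\left(288,-173 \right)} \frac{1}{-74061}} = \frac{173 \frac{1}{-200 + 173}}{78 \frac{1}{-74061}} = \frac{173 \frac{1}{-27}}{78 \left(- \frac{1}{74061}\right)} = \frac{173 \left(- \frac{1}{27}\right)}{- \frac{2}{1899}} = \left(- \frac{173}{27}\right) \left(- \frac{1899}{2}\right) = \frac{36503}{6}$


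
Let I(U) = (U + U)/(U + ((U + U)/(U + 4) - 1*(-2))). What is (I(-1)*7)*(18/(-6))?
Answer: 126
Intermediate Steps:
I(U) = 2*U/(2 + U + 2*U/(4 + U)) (I(U) = (2*U)/(U + ((2*U)/(4 + U) + 2)) = (2*U)/(U + (2*U/(4 + U) + 2)) = (2*U)/(U + (2 + 2*U/(4 + U))) = (2*U)/(2 + U + 2*U/(4 + U)) = 2*U/(2 + U + 2*U/(4 + U)))
(I(-1)*7)*(18/(-6)) = ((2*(-1)*(4 - 1)/(8 + (-1)**2 + 8*(-1)))*7)*(18/(-6)) = ((2*(-1)*3/(8 + 1 - 8))*7)*(18*(-1/6)) = ((2*(-1)*3/1)*7)*(-3) = ((2*(-1)*1*3)*7)*(-3) = -6*7*(-3) = -42*(-3) = 126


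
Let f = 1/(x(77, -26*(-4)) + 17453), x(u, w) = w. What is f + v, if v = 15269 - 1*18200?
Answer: -51459566/17557 ≈ -2931.0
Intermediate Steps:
v = -2931 (v = 15269 - 18200 = -2931)
f = 1/17557 (f = 1/(-26*(-4) + 17453) = 1/(104 + 17453) = 1/17557 ≈ 5.6957e-5)
f + v = 1/17557 - 2931 = -51459566/17557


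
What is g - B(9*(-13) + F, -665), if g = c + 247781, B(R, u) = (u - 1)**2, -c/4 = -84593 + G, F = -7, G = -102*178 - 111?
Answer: 215665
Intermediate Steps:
G = -18267 (G = -18156 - 111 = -18267)
c = 411440 (c = -4*(-84593 - 18267) = -4*(-102860) = 411440)
B(R, u) = (-1 + u)**2
g = 659221 (g = 411440 + 247781 = 659221)
g - B(9*(-13) + F, -665) = 659221 - (-1 - 665)**2 = 659221 - 1*(-666)**2 = 659221 - 1*443556 = 659221 - 443556 = 215665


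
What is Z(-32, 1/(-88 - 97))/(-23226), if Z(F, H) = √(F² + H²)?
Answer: -√35046401/4296810 ≈ -0.0013778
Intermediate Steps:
Z(-32, 1/(-88 - 97))/(-23226) = √((-32)² + (1/(-88 - 97))²)/(-23226) = √(1024 + (1/(-185))²)*(-1/23226) = √(1024 + (-1/185)²)*(-1/23226) = √(1024 + 1/34225)*(-1/23226) = √(35046401/34225)*(-1/23226) = (√35046401/185)*(-1/23226) = -√35046401/4296810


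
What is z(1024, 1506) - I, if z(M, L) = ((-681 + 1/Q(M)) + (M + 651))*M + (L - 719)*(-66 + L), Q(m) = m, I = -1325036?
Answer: 3476173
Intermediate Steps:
z(M, L) = M*(-30 + M + 1/M) + (-719 + L)*(-66 + L) (z(M, L) = ((-681 + 1/M) + (M + 651))*M + (L - 719)*(-66 + L) = ((-681 + 1/M) + (651 + M))*M + (-719 + L)*(-66 + L) = (-30 + M + 1/M)*M + (-719 + L)*(-66 + L) = M*(-30 + M + 1/M) + (-719 + L)*(-66 + L))
z(1024, 1506) - I = (47455 + 1506² + 1024² - 785*1506 - 30*1024) - 1*(-1325036) = (47455 + 2268036 + 1048576 - 1182210 - 30720) + 1325036 = 2151137 + 1325036 = 3476173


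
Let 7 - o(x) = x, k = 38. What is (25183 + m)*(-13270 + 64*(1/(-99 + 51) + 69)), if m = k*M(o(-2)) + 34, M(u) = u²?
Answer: -751684970/3 ≈ -2.5056e+8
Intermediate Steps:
o(x) = 7 - x
m = 3112 (m = 38*(7 - 1*(-2))² + 34 = 38*(7 + 2)² + 34 = 38*9² + 34 = 38*81 + 34 = 3078 + 34 = 3112)
(25183 + m)*(-13270 + 64*(1/(-99 + 51) + 69)) = (25183 + 3112)*(-13270 + 64*(1/(-99 + 51) + 69)) = 28295*(-13270 + 64*(1/(-48) + 69)) = 28295*(-13270 + 64*(-1/48 + 69)) = 28295*(-13270 + 64*(3311/48)) = 28295*(-13270 + 13244/3) = 28295*(-26566/3) = -751684970/3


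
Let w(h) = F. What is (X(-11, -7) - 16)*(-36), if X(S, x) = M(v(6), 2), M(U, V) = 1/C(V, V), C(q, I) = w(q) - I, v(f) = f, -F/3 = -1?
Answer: 540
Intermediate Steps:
F = 3 (F = -3*(-1) = 3)
w(h) = 3
C(q, I) = 3 - I
M(U, V) = 1/(3 - V)
X(S, x) = 1 (X(S, x) = -1/(-3 + 2) = -1/(-1) = -1*(-1) = 1)
(X(-11, -7) - 16)*(-36) = (1 - 16)*(-36) = -15*(-36) = 540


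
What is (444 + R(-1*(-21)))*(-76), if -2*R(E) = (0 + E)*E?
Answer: -16986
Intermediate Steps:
R(E) = -E**2/2 (R(E) = -(0 + E)*E/2 = -E*E/2 = -E**2/2)
(444 + R(-1*(-21)))*(-76) = (444 - (-1*(-21))**2/2)*(-76) = (444 - 1/2*21**2)*(-76) = (444 - 1/2*441)*(-76) = (444 - 441/2)*(-76) = (447/2)*(-76) = -16986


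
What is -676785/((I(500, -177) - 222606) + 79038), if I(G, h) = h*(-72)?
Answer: 225595/43608 ≈ 5.1732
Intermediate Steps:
I(G, h) = -72*h
-676785/((I(500, -177) - 222606) + 79038) = -676785/((-72*(-177) - 222606) + 79038) = -676785/((12744 - 222606) + 79038) = -676785/(-209862 + 79038) = -676785/(-130824) = -676785*(-1/130824) = 225595/43608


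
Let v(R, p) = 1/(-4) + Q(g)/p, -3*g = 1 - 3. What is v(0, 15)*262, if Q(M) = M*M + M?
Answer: -2489/54 ≈ -46.093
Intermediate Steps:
g = ⅔ (g = -(1 - 3)/3 = -⅓*(-2) = ⅔ ≈ 0.66667)
Q(M) = M + M² (Q(M) = M² + M = M + M²)
v(R, p) = -¼ + 10/(9*p) (v(R, p) = 1/(-4) + (2*(1 + ⅔)/3)/p = 1*(-¼) + ((⅔)*(5/3))/p = -¼ + 10/(9*p))
v(0, 15)*262 = ((1/36)*(40 - 9*15)/15)*262 = ((1/36)*(1/15)*(40 - 135))*262 = ((1/36)*(1/15)*(-95))*262 = -19/108*262 = -2489/54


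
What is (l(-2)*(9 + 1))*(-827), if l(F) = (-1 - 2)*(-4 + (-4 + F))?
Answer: -248100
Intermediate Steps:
l(F) = 24 - 3*F (l(F) = -3*(-8 + F) = 24 - 3*F)
(l(-2)*(9 + 1))*(-827) = ((24 - 3*(-2))*(9 + 1))*(-827) = ((24 + 6)*10)*(-827) = (30*10)*(-827) = 300*(-827) = -248100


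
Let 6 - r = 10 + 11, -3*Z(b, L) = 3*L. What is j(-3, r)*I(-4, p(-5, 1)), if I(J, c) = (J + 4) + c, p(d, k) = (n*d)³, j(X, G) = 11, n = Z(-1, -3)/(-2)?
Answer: 37125/8 ≈ 4640.6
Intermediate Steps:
Z(b, L) = -L
r = -15 (r = 6 - (10 + 11) = 6 - 1*21 = 6 - 21 = -15)
n = -3/2 (n = -1*(-3)/(-2) = 3*(-½) = -3/2 ≈ -1.5000)
p(d, k) = -27*d³/8 (p(d, k) = (-3*d/2)³ = -27*d³/8)
I(J, c) = 4 + J + c (I(J, c) = (4 + J) + c = 4 + J + c)
j(-3, r)*I(-4, p(-5, 1)) = 11*(4 - 4 - 27/8*(-5)³) = 11*(4 - 4 - 27/8*(-125)) = 11*(4 - 4 + 3375/8) = 11*(3375/8) = 37125/8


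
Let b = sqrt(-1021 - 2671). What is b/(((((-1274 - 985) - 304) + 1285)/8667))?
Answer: -963*I*sqrt(923)/71 ≈ -412.07*I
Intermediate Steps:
b = 2*I*sqrt(923) (b = sqrt(-3692) = 2*I*sqrt(923) ≈ 60.762*I)
b/(((((-1274 - 985) - 304) + 1285)/8667)) = (2*I*sqrt(923))/(((((-1274 - 985) - 304) + 1285)/8667)) = (2*I*sqrt(923))/((((-2259 - 304) + 1285)*(1/8667))) = (2*I*sqrt(923))/(((-2563 + 1285)*(1/8667))) = (2*I*sqrt(923))/((-1278*1/8667)) = (2*I*sqrt(923))/(-142/963) = (2*I*sqrt(923))*(-963/142) = -963*I*sqrt(923)/71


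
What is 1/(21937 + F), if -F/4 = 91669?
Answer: -1/344739 ≈ -2.9007e-6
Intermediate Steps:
F = -366676 (F = -4*91669 = -366676)
1/(21937 + F) = 1/(21937 - 366676) = 1/(-344739) = -1/344739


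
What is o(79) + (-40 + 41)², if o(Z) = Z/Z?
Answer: 2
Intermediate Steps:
o(Z) = 1
o(79) + (-40 + 41)² = 1 + (-40 + 41)² = 1 + 1² = 1 + 1 = 2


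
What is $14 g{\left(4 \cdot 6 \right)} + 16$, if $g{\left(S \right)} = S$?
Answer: $352$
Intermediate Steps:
$14 g{\left(4 \cdot 6 \right)} + 16 = 14 \cdot 4 \cdot 6 + 16 = 14 \cdot 24 + 16 = 336 + 16 = 352$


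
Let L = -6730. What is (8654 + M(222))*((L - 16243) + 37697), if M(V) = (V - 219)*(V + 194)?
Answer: 145797048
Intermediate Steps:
M(V) = (-219 + V)*(194 + V)
(8654 + M(222))*((L - 16243) + 37697) = (8654 + (-42486 + 222**2 - 25*222))*((-6730 - 16243) + 37697) = (8654 + (-42486 + 49284 - 5550))*(-22973 + 37697) = (8654 + 1248)*14724 = 9902*14724 = 145797048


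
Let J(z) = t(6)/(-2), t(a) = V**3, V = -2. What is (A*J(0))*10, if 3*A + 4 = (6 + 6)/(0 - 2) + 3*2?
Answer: -160/3 ≈ -53.333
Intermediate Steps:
t(a) = -8 (t(a) = (-2)**3 = -8)
J(z) = 4 (J(z) = -8/(-2) = -8*(-1/2) = 4)
A = -4/3 (A = -4/3 + ((6 + 6)/(0 - 2) + 3*2)/3 = -4/3 + (12/(-2) + 6)/3 = -4/3 + (12*(-1/2) + 6)/3 = -4/3 + (-6 + 6)/3 = -4/3 + (1/3)*0 = -4/3 + 0 = -4/3 ≈ -1.3333)
(A*J(0))*10 = -4/3*4*10 = -16/3*10 = -160/3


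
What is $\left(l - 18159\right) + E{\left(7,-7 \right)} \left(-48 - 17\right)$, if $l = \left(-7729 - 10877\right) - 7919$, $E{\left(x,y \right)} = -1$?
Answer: $-44619$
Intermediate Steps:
$l = -26525$ ($l = -18606 - 7919 = -26525$)
$\left(l - 18159\right) + E{\left(7,-7 \right)} \left(-48 - 17\right) = \left(-26525 - 18159\right) - \left(-48 - 17\right) = \left(-26525 - 18159\right) - -65 = \left(-26525 - 18159\right) + 65 = -44684 + 65 = -44619$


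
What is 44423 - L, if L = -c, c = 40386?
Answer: 84809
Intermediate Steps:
L = -40386 (L = -1*40386 = -40386)
44423 - L = 44423 - 1*(-40386) = 44423 + 40386 = 84809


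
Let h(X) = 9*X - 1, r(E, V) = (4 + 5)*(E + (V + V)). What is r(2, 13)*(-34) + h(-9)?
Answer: -8650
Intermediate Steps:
r(E, V) = 9*E + 18*V (r(E, V) = 9*(E + 2*V) = 9*E + 18*V)
h(X) = -1 + 9*X
r(2, 13)*(-34) + h(-9) = (9*2 + 18*13)*(-34) + (-1 + 9*(-9)) = (18 + 234)*(-34) + (-1 - 81) = 252*(-34) - 82 = -8568 - 82 = -8650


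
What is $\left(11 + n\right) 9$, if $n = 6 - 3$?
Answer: $126$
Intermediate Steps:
$n = 3$
$\left(11 + n\right) 9 = \left(11 + 3\right) 9 = 14 \cdot 9 = 126$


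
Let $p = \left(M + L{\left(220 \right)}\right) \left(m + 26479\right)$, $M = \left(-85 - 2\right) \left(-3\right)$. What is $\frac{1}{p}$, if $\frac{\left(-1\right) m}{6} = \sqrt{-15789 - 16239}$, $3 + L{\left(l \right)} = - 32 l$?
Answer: $- \frac{26479}{4762933825118} - \frac{6 i \sqrt{8007}}{2381466912559} \approx -5.5594 \cdot 10^{-9} - 2.2545 \cdot 10^{-10} i$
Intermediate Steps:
$L{\left(l \right)} = -3 - 32 l$
$m = - 12 i \sqrt{8007}$ ($m = - 6 \sqrt{-15789 - 16239} = - 6 \sqrt{-32028} = - 6 \cdot 2 i \sqrt{8007} = - 12 i \sqrt{8007} \approx - 1073.8 i$)
$M = 261$ ($M = \left(-87\right) \left(-3\right) = 261$)
$p = -179580578 + 81384 i \sqrt{8007}$ ($p = \left(261 - 7043\right) \left(- 12 i \sqrt{8007} + 26479\right) = \left(261 - 7043\right) \left(26479 - 12 i \sqrt{8007}\right) = - 6782 \left(26479 - 12 i \sqrt{8007}\right) = -179580578 + 81384 i \sqrt{8007} \approx -1.7958 \cdot 10^{8} + 7.2824 \cdot 10^{6} i$)
$\frac{1}{p} = \frac{1}{-179580578 + 81384 i \sqrt{8007}}$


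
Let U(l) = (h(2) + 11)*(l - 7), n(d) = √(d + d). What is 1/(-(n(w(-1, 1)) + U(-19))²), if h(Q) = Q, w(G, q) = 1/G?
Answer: -1/(338 - I*√2)² ≈ -8.7527e-6 - 7.3245e-8*I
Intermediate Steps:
n(d) = √2*√d (n(d) = √(2*d) = √2*√d)
U(l) = -91 + 13*l (U(l) = (2 + 11)*(l - 7) = 13*(-7 + l) = -91 + 13*l)
1/(-(n(w(-1, 1)) + U(-19))²) = 1/(-(√2*√(1/(-1)) + (-91 + 13*(-19)))²) = 1/(-(√2*√(-1) + (-91 - 247))²) = 1/(-(√2*I - 338)²) = 1/(-(I*√2 - 338)²) = 1/(-(-338 + I*√2)²) = -1/(-338 + I*√2)²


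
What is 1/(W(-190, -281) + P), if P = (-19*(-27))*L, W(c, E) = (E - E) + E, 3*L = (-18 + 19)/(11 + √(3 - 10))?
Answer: -34087/9079127 + 171*I*√7/9079127 ≈ -0.0037544 + 4.9831e-5*I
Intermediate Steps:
L = 1/(3*(11 + I*√7)) (L = ((-18 + 19)/(11 + √(3 - 10)))/3 = (1/(11 + √(-7)))/3 = (1/(11 + I*√7))/3 = 1/(3*(11 + I*√7)) ≈ 0.028646 - 0.00689*I)
W(c, E) = E (W(c, E) = 0 + E = E)
P = 1881/128 - 171*I*√7/128 (P = (-19*(-27))*(11/384 - I*√7/384) = 513*(11/384 - I*√7/384) = 1881/128 - 171*I*√7/128 ≈ 14.695 - 3.5346*I)
1/(W(-190, -281) + P) = 1/(-281 + (1881/128 - 171*I*√7/128)) = 1/(-34087/128 - 171*I*√7/128)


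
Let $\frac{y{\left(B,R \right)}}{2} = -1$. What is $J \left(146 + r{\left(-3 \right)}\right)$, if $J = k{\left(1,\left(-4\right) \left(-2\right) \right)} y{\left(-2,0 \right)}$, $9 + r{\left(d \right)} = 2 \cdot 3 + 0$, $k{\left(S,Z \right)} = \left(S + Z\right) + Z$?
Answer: $-4862$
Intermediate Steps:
$y{\left(B,R \right)} = -2$ ($y{\left(B,R \right)} = 2 \left(-1\right) = -2$)
$k{\left(S,Z \right)} = S + 2 Z$
$r{\left(d \right)} = -3$ ($r{\left(d \right)} = -9 + \left(2 \cdot 3 + 0\right) = -9 + \left(6 + 0\right) = -9 + 6 = -3$)
$J = -34$ ($J = \left(1 + 2 \left(\left(-4\right) \left(-2\right)\right)\right) \left(-2\right) = \left(1 + 2 \cdot 8\right) \left(-2\right) = \left(1 + 16\right) \left(-2\right) = 17 \left(-2\right) = -34$)
$J \left(146 + r{\left(-3 \right)}\right) = - 34 \left(146 - 3\right) = \left(-34\right) 143 = -4862$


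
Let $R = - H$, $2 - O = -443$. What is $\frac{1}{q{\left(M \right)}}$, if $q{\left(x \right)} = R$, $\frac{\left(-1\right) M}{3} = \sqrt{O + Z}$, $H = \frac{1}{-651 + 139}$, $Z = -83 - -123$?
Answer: $512$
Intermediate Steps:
$O = 445$ ($O = 2 - -443 = 2 + 443 = 445$)
$Z = 40$ ($Z = -83 + 123 = 40$)
$H = - \frac{1}{512}$ ($H = \frac{1}{-512} = - \frac{1}{512} \approx -0.0019531$)
$M = - 3 \sqrt{485}$ ($M = - 3 \sqrt{445 + 40} = - 3 \sqrt{485} \approx -66.068$)
$R = \frac{1}{512}$ ($R = \left(-1\right) \left(- \frac{1}{512}\right) = \frac{1}{512} \approx 0.0019531$)
$q{\left(x \right)} = \frac{1}{512}$
$\frac{1}{q{\left(M \right)}} = \frac{1}{\frac{1}{512}} = 512$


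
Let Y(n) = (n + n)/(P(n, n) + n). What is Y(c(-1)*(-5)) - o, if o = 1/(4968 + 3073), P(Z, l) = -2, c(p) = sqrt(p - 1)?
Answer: 402023/217107 + 10*I*sqrt(2)/27 ≈ 1.8517 + 0.52378*I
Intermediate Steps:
c(p) = sqrt(-1 + p)
Y(n) = 2*n/(-2 + n) (Y(n) = (n + n)/(-2 + n) = (2*n)/(-2 + n) = 2*n/(-2 + n))
o = 1/8041 ≈ 0.00012436
Y(c(-1)*(-5)) - o = 2*(sqrt(-1 - 1)*(-5))/(-2 + sqrt(-1 - 1)*(-5)) - 1*1/8041 = 2*(sqrt(-2)*(-5))/(-2 + sqrt(-2)*(-5)) - 1/8041 = 2*((I*sqrt(2))*(-5))/(-2 + (I*sqrt(2))*(-5)) - 1/8041 = 2*(-5*I*sqrt(2))/(-2 - 5*I*sqrt(2)) - 1/8041 = -10*I*sqrt(2)/(-2 - 5*I*sqrt(2)) - 1/8041 = -1/8041 - 10*I*sqrt(2)/(-2 - 5*I*sqrt(2))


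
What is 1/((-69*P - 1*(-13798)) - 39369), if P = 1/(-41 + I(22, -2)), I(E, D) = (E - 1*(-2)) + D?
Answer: -19/485780 ≈ -3.9112e-5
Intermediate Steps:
I(E, D) = 2 + D + E (I(E, D) = (E + 2) + D = (2 + E) + D = 2 + D + E)
P = -1/19 (P = 1/(-41 + (2 - 2 + 22)) = 1/(-41 + 22) = 1/(-19) = -1/19 ≈ -0.052632)
1/((-69*P - 1*(-13798)) - 39369) = 1/((-69*(-1/19) - 1*(-13798)) - 39369) = 1/((69/19 + 13798) - 39369) = 1/(262231/19 - 39369) = 1/(-485780/19) = -19/485780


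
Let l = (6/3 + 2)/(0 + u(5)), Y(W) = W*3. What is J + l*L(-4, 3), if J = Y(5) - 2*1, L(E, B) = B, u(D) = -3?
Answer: 9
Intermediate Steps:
Y(W) = 3*W
l = -4/3 (l = (6/3 + 2)/(0 - 3) = (6*(⅓) + 2)/(-3) = (2 + 2)*(-⅓) = 4*(-⅓) = -4/3 ≈ -1.3333)
J = 13 (J = 3*5 - 2*1 = 15 - 2 = 13)
J + l*L(-4, 3) = 13 - 4/3*3 = 13 - 4 = 9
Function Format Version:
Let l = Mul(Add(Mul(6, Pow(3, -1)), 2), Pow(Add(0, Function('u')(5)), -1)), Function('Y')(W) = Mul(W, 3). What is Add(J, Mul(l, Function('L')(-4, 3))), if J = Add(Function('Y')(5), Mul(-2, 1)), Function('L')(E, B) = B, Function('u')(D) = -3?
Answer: 9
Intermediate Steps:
Function('Y')(W) = Mul(3, W)
l = Rational(-4, 3) (l = Mul(Add(Mul(6, Pow(3, -1)), 2), Pow(Add(0, -3), -1)) = Mul(Add(Mul(6, Rational(1, 3)), 2), Pow(-3, -1)) = Mul(Add(2, 2), Rational(-1, 3)) = Mul(4, Rational(-1, 3)) = Rational(-4, 3) ≈ -1.3333)
J = 13 (J = Add(Mul(3, 5), Mul(-2, 1)) = Add(15, -2) = 13)
Add(J, Mul(l, Function('L')(-4, 3))) = Add(13, Mul(Rational(-4, 3), 3)) = Add(13, -4) = 9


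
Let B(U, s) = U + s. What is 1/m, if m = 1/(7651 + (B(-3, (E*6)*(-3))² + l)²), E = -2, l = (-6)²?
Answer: 1273276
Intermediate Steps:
l = 36
m = 1/1273276 (m = 1/(7651 + ((-3 - 2*6*(-3))² + 36)²) = 1/(7651 + ((-3 - 12*(-3))² + 36)²) = 1/(7651 + ((-3 + 36)² + 36)²) = 1/(7651 + (33² + 36)²) = 1/(7651 + (1089 + 36)²) = 1/(7651 + 1125²) = 1/(7651 + 1265625) = 1/1273276 ≈ 7.8538e-7)
1/m = 1/(1/1273276) = 1273276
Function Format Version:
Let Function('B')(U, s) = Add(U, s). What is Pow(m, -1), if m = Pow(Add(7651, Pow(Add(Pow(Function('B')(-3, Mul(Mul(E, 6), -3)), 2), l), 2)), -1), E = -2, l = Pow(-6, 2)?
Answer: 1273276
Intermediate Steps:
l = 36
m = Rational(1, 1273276) (m = Pow(Add(7651, Pow(Add(Pow(Add(-3, Mul(Mul(-2, 6), -3)), 2), 36), 2)), -1) = Pow(Add(7651, Pow(Add(Pow(Add(-3, Mul(-12, -3)), 2), 36), 2)), -1) = Pow(Add(7651, Pow(Add(Pow(Add(-3, 36), 2), 36), 2)), -1) = Pow(Add(7651, Pow(Add(Pow(33, 2), 36), 2)), -1) = Pow(Add(7651, Pow(Add(1089, 36), 2)), -1) = Pow(Add(7651, Pow(1125, 2)), -1) = Pow(Add(7651, 1265625), -1) = Pow(1273276, -1) = Rational(1, 1273276) ≈ 7.8538e-7)
Pow(m, -1) = Pow(Rational(1, 1273276), -1) = 1273276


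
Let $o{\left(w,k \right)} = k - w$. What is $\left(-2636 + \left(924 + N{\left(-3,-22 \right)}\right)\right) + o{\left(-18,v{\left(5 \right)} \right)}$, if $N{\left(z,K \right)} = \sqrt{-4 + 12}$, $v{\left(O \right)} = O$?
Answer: $-1689 + 2 \sqrt{2} \approx -1686.2$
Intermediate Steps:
$N{\left(z,K \right)} = 2 \sqrt{2}$ ($N{\left(z,K \right)} = \sqrt{8} = 2 \sqrt{2}$)
$\left(-2636 + \left(924 + N{\left(-3,-22 \right)}\right)\right) + o{\left(-18,v{\left(5 \right)} \right)} = \left(-2636 + \left(924 + 2 \sqrt{2}\right)\right) + \left(5 - -18\right) = \left(-1712 + 2 \sqrt{2}\right) + \left(5 + 18\right) = \left(-1712 + 2 \sqrt{2}\right) + 23 = -1689 + 2 \sqrt{2}$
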